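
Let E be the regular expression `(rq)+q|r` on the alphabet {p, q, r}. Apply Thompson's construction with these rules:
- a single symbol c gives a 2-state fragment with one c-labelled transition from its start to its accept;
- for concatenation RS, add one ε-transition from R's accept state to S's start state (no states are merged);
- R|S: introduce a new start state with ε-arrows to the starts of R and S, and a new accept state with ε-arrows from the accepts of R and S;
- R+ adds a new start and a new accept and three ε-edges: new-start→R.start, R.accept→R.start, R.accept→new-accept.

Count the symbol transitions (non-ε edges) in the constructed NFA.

Recursing over subexpressions:
Each of the 4 symbol leaves contributes exactly 1 symbol transition.
  rq = 2 symbol transitions
  (rq)+ = 2 symbol transitions
  (rq)+q = 3 symbol transitions
  (rq)+q|r = 4 symbol transitions

4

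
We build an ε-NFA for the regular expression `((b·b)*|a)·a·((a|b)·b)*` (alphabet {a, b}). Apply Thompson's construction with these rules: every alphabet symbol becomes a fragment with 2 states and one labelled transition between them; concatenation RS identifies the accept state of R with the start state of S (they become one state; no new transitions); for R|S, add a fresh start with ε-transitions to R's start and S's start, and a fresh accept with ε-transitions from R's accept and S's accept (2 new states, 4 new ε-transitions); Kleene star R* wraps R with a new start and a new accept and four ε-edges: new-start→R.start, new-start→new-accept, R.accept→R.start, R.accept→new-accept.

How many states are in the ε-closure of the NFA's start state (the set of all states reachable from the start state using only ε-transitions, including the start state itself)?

6

Let C(F) = |ε-closure(F.start)| within fragment F, and note whether F accepts ε. Symbol fragments have C = 1 and do not accept ε. Then:
  b·b → |closure| equals the left operand's closure size = 1 (its accept is not ε-reachable, so the closure stops there)
  (b·b)* → |closure| = 1 (new start) + 1 (body) + 1 (new accept) = 3
  (b·b)*|a → |closure| = 1 (new start) + (3 + 1) + 1 (new accept, since some branch ε-reaches its own accept) = 6
  a|b → new start ε-reaches every alternative's start; none of them accept ε, so the new accept is not reached: |closure| = 1 + 1 + 1 = 3
  (a|b)·b → |closure| equals the left operand's closure size = 3 (its accept is not ε-reachable, so the closure stops there)
  ((a|b)·b)* → the star's fresh start ε-reaches both the body's start and the fresh accept: |closure| = 2 + 3 = 5
  ((b·b)*|a)·a·((a|b)·b)* → the left operand accepts ε, so the closure extends into the next operand (the shared merged state is already counted); |closure| = 6 + (1−1) = 6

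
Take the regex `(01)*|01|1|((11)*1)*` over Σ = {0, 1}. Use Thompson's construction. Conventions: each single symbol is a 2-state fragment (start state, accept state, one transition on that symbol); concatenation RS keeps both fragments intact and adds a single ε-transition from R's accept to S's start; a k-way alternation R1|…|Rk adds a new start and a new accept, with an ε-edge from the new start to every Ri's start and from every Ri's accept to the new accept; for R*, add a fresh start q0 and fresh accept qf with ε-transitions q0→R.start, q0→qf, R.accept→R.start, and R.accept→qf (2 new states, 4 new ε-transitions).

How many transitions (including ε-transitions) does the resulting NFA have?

32

By structural recursion:
Each of the 8 symbol leaves contributes 1 transition (1 symbol, 0 ε).
  01 — 3 transitions (2 symbol, 1 ε)
  (01)* — 7 transitions (2 symbol, 5 ε)
  01 — 3 transitions (2 symbol, 1 ε)
  11 — 3 transitions (2 symbol, 1 ε)
  (11)* — 7 transitions (2 symbol, 5 ε)
  (11)*1 — 9 transitions (3 symbol, 6 ε)
  ((11)*1)* — 13 transitions (3 symbol, 10 ε)
  (01)*|01|1|((11)*1)* — 32 transitions (8 symbol, 24 ε)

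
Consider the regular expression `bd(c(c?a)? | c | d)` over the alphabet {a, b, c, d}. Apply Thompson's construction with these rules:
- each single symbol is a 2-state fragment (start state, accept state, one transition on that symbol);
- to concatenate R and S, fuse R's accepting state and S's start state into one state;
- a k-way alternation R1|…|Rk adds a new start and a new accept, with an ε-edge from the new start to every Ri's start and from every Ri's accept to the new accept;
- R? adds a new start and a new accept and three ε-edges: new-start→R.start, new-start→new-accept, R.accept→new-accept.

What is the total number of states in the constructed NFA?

Building bottom-up:
Each of the 7 symbol leaves contributes a 2-state fragment.
  c? — 4 states
  c?a — 5 states
  (c?a)? — 7 states
  c(c?a)? — 8 states
  c(c?a)? | c | d — 14 states
  bd(c(c?a)? | c | d) — 16 states

16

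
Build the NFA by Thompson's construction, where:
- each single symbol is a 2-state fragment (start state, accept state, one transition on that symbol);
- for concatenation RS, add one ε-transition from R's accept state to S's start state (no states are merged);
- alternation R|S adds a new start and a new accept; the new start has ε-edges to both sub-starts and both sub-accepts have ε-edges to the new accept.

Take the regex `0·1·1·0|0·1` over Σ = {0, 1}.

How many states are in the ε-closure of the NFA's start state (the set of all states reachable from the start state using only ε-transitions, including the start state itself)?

Compute the ε-closure size of each fragment's start state recursively; a symbol fragment's start has no outgoing ε-edge, so its closure is just itself (size 1).
  0·1·1·0 → |ε-closure| equals the left operand's closure size = 1 (its accept is not ε-reachable, so the closure stops there)
  0·1 → same as the first factor's closure: |ε-closure| = 1
  0·1·1·0|0·1 → new start ε-reaches every alternative's start; none of them accept ε, so the new accept is not reached: |ε-closure| = 1 + 1 + 1 = 3

3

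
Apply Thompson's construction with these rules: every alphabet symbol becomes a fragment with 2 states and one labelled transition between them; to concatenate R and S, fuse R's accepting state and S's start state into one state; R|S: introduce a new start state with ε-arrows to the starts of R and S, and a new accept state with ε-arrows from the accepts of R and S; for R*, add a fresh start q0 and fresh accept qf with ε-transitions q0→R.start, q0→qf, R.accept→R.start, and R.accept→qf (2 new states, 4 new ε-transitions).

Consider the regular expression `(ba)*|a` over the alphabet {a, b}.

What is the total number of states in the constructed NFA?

Per subexpression:
Each of the 3 symbol leaves contributes a 2-state fragment.
  ba → 3 states
  (ba)* → 5 states
  (ba)*|a → 9 states

9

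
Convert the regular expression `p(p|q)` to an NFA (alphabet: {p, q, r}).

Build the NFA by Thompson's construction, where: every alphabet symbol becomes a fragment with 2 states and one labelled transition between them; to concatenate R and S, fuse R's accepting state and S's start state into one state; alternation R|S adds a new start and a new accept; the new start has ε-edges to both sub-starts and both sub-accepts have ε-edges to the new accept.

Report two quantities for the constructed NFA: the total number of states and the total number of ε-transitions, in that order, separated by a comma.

Per subexpression:
Each of the 3 symbol leaves contributes 2 states and 0 ε-transitions.
  p|q : 6 states, 4 ε-transitions
  p(p|q) : 7 states, 4 ε-transitions

7, 4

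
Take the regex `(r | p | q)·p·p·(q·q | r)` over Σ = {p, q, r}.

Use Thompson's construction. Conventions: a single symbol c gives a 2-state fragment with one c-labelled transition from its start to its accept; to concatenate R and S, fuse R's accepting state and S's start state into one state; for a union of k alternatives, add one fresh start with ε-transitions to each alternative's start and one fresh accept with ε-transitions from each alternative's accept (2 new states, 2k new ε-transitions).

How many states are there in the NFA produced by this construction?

16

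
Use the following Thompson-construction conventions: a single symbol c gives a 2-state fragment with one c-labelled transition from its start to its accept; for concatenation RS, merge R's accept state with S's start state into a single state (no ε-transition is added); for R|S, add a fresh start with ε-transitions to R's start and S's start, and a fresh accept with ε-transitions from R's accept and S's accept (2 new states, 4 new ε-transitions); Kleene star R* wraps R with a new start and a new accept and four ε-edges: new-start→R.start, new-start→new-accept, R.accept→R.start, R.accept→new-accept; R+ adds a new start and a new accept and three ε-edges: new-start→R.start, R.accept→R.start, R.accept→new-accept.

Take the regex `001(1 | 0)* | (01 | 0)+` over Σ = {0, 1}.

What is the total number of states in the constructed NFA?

Recursing over subexpressions:
Each of the 8 symbol leaves contributes a 2-state fragment.
  1 | 0 = 6 states
  (1 | 0)* = 8 states
  001(1 | 0)* = 11 states
  01 = 3 states
  01 | 0 = 7 states
  (01 | 0)+ = 9 states
  001(1 | 0)* | (01 | 0)+ = 22 states

22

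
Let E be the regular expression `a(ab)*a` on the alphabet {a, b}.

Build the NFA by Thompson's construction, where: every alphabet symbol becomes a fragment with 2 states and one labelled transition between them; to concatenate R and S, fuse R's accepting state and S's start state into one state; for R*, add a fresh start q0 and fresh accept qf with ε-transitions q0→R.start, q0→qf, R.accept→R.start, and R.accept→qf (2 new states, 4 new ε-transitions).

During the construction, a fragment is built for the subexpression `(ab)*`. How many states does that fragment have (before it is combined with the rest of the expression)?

Fragment for `(ab)*`:
Each of the 2 symbol leaves contributes a 2-state fragment.
  ab = 3 states
  (ab)* = 5 states

5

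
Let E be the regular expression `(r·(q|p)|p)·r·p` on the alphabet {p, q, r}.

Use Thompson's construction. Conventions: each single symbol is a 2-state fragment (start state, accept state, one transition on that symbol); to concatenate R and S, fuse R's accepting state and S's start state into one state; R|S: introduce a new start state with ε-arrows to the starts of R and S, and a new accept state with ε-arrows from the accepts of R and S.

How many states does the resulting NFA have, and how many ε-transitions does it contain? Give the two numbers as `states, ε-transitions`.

Building bottom-up:
Each of the 6 symbol leaves contributes 2 states and 0 ε-transitions.
  q|p = 6 states, 4 ε-transitions
  r·(q|p) = 7 states, 4 ε-transitions
  r·(q|p)|p = 11 states, 8 ε-transitions
  (r·(q|p)|p)·r·p = 13 states, 8 ε-transitions

13, 8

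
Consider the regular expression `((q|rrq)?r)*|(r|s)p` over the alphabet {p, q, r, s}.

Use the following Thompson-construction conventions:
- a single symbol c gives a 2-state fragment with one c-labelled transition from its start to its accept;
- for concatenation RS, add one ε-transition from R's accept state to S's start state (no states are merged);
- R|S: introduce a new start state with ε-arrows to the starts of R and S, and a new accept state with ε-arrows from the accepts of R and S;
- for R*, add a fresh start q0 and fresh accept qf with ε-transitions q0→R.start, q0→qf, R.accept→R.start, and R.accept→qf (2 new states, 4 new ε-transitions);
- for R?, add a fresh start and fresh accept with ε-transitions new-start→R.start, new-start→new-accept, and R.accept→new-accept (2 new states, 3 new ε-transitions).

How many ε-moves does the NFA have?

By structural recursion:
Each of the 8 symbol leaves contributes 0 ε-transitions.
  rrq — 2 ε-transitions
  q|rrq — 6 ε-transitions
  (q|rrq)? — 9 ε-transitions
  (q|rrq)?r — 10 ε-transitions
  ((q|rrq)?r)* — 14 ε-transitions
  r|s — 4 ε-transitions
  (r|s)p — 5 ε-transitions
  ((q|rrq)?r)*|(r|s)p — 23 ε-transitions

23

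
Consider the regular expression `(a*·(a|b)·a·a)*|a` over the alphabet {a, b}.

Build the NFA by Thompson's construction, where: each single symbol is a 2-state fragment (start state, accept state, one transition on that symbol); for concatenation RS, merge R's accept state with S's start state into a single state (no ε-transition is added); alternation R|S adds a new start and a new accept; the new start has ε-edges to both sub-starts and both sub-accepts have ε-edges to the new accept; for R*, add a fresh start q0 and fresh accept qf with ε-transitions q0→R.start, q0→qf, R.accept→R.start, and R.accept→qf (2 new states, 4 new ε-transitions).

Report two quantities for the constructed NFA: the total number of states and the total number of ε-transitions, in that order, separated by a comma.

By structural recursion:
Each of the 6 symbol leaves contributes 2 states and 0 ε-transitions.
  a* = 4 states, 4 ε-transitions
  a|b = 6 states, 4 ε-transitions
  a*·(a|b)·a·a = 11 states, 8 ε-transitions
  (a*·(a|b)·a·a)* = 13 states, 12 ε-transitions
  (a*·(a|b)·a·a)*|a = 17 states, 16 ε-transitions

17, 16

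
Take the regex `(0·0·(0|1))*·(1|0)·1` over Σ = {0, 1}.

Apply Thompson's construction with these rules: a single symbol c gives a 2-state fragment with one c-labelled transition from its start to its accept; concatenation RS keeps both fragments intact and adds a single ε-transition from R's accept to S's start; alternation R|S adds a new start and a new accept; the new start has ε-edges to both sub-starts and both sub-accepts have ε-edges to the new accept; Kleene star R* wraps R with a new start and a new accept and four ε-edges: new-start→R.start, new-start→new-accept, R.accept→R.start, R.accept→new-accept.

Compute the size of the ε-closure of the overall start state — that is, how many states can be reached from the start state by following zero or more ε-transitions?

6

Work bottom-up. For each fragment F, track |ε-closure(F.start)| and whether F's accept lies in that closure (i.e. whether F accepts ε). A single-symbol fragment has closure size 1 and does not accept ε.
  0|1 → |closure| = 1 + 1 + 1 = 3 (the new accept is not ε-reachable since no branch accepts ε)
  0·0·(0|1) → same as the first factor's closure: |closure| = 1
  (0·0·(0|1))* → the star's fresh start ε-reaches both the body's start and the fresh accept: |closure| = 2 + 1 = 3
  1|0 → |closure| = 1 + 1 + 1 = 3 (the new accept is not ε-reachable since no branch accepts ε)
  (0·0·(0|1))*·(1|0)·1 → the left operand accepts ε, so the closure extends into the next operand (via the concat ε-link); |closure| = 3 + 3 = 6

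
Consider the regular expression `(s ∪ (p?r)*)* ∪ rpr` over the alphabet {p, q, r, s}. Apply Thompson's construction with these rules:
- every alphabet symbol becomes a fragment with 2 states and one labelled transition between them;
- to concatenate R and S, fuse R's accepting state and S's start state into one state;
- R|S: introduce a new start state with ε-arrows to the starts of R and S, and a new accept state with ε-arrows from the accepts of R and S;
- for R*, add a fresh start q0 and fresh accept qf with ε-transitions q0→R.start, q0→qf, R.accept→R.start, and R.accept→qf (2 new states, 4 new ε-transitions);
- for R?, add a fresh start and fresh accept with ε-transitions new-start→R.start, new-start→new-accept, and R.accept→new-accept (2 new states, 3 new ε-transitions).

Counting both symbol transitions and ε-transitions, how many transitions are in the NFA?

25

By structural recursion:
Each of the 6 symbol leaves contributes 1 transition (1 symbol, 0 ε).
  p? = 4 transitions (1 symbol, 3 ε)
  p?r = 5 transitions (2 symbol, 3 ε)
  (p?r)* = 9 transitions (2 symbol, 7 ε)
  s ∪ (p?r)* = 14 transitions (3 symbol, 11 ε)
  (s ∪ (p?r)*)* = 18 transitions (3 symbol, 15 ε)
  rpr = 3 transitions (3 symbol, 0 ε)
  (s ∪ (p?r)*)* ∪ rpr = 25 transitions (6 symbol, 19 ε)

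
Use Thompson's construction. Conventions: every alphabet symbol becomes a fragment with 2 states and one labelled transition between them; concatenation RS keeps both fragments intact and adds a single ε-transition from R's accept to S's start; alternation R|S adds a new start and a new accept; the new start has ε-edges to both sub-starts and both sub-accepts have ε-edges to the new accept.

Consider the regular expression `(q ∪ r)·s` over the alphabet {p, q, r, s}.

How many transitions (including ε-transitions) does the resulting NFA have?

Per subexpression:
Each of the 3 symbol leaves contributes 1 transition (1 symbol, 0 ε).
  q ∪ r : 6 transitions (2 symbol, 4 ε)
  (q ∪ r)·s : 8 transitions (3 symbol, 5 ε)

8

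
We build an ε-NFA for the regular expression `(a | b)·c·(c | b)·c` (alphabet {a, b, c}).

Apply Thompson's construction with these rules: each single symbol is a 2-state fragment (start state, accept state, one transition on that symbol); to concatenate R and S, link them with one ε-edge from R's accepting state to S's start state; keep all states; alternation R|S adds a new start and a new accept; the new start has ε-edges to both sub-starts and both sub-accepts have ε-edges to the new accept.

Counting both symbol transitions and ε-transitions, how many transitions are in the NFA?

By structural recursion:
Each of the 6 symbol leaves contributes 1 transition (1 symbol, 0 ε).
  a | b = 6 transitions (2 symbol, 4 ε)
  c | b = 6 transitions (2 symbol, 4 ε)
  (a | b)·c·(c | b)·c = 17 transitions (6 symbol, 11 ε)

17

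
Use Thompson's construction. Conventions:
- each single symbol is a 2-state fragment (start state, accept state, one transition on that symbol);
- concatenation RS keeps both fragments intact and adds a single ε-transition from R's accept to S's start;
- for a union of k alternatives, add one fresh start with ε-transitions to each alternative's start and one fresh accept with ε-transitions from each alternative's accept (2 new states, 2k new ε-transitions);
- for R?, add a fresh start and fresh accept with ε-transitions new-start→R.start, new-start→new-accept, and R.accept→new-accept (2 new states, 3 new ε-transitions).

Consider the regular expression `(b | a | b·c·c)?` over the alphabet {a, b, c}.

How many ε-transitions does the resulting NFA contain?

11

Recursing over subexpressions:
Each of the 5 symbol leaves contributes 0 ε-transitions.
  b·c·c → 2 ε-transitions
  b | a | b·c·c → 8 ε-transitions
  (b | a | b·c·c)? → 11 ε-transitions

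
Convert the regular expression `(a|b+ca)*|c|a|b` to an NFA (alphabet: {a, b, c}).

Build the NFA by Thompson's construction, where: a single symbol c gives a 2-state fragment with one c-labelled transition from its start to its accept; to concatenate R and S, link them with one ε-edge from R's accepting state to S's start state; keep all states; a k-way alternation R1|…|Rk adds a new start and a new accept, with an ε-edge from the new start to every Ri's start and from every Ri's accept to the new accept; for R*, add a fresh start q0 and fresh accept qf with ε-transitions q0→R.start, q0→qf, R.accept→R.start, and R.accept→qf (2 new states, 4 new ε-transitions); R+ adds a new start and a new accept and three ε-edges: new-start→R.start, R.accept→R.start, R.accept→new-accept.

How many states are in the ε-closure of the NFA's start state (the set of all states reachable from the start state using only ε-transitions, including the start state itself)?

11

Let C(F) = |ε-closure(F.start)| within fragment F, and note whether F accepts ε. Symbol fragments have C = 1 and do not accept ε. Then:
  b+ — new start ε-reaches only the body's start; the new accept needs a symbol first: |closure| = 1 + 1 = 2
  b+ca — |closure| equals the left operand's closure size = 2 (its accept is not ε-reachable, so the closure stops there)
  a|b+ca — new start ε-reaches every alternative's start; none of them accept ε, so the new accept is not reached: |closure| = 1 + 1 + 2 = 4
  (a|b+ca)* — |closure| = 1 (new start) + 4 (body) + 1 (new accept) = 6
  (a|b+ca)*|c|a|b — new start ε-reaches every alternative's start; at least one alternative accepts ε, so the union's new accept is reached too: |closure| = 1 + 6 + 1 + 1 + 1 + 1 = 11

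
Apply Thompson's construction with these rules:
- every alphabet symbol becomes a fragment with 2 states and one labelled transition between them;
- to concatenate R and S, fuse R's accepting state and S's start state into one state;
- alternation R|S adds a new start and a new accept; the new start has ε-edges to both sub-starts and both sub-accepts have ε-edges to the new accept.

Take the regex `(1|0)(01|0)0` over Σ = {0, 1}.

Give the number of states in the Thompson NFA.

13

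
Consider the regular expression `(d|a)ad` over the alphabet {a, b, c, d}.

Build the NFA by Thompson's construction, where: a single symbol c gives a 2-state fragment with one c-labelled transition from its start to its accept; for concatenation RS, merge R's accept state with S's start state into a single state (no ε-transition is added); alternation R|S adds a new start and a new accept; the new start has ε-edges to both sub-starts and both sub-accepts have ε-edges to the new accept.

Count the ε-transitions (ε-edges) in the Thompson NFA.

4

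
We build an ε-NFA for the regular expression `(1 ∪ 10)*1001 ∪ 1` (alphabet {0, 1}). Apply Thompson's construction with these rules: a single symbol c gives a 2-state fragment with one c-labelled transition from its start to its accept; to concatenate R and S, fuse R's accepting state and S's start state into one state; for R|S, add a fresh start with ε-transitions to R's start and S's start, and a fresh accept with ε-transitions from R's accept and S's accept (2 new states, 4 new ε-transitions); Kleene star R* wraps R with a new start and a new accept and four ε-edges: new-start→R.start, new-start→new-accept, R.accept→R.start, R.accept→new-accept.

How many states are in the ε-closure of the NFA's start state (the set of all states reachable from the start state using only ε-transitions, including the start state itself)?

7

Compute the ε-closure size of each fragment's start state recursively; a symbol fragment's start has no outgoing ε-edge, so its closure is just itself (size 1).
  10 — |closure| equals the left operand's closure size = 1 (its accept is not ε-reachable, so the closure stops there)
  1 ∪ 10 — |closure| = 1 + 1 + 1 = 3 (the new accept is not ε-reachable since no branch accepts ε)
  (1 ∪ 10)* — the star's fresh start ε-reaches both the body's start and the fresh accept: |closure| = 2 + 3 = 5
  (1 ∪ 10)*1001 — the left operand accepts ε, so the closure extends into the next operand (the shared merged state is already counted); |closure| = 5 + (1−1) = 5
  (1 ∪ 10)*1001 ∪ 1 — new start ε-reaches every alternative's start; none of them accept ε, so the new accept is not reached: |closure| = 1 + 5 + 1 = 7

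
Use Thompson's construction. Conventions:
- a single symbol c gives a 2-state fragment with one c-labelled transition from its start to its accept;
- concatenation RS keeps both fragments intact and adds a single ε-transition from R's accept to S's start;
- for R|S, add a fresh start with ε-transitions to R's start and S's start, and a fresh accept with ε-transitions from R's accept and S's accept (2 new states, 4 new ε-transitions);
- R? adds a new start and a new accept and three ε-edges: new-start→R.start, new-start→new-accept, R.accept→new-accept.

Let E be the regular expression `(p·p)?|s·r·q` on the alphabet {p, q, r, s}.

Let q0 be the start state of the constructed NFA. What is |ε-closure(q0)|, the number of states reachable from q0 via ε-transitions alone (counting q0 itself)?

6

Work bottom-up. For each fragment F, track |ε-closure(F.start)| and whether F's accept lies in that closure (i.e. whether F accepts ε). A single-symbol fragment has closure size 1 and does not accept ε.
  p·p — |closure| equals the left operand's closure size = 1 (its accept is not ε-reachable, so the closure stops there)
  (p·p)? — |closure| = 1 (new start) + 1 (body) + 1 (new accept, via ε) = 3
  s·r·q — |closure| equals the left operand's closure size = 1 (its accept is not ε-reachable, so the closure stops there)
  (p·p)?|s·r·q — new start ε-reaches every alternative's start; at least one alternative accepts ε, so the union's new accept is reached too: |closure| = 1 + 3 + 1 + 1 = 6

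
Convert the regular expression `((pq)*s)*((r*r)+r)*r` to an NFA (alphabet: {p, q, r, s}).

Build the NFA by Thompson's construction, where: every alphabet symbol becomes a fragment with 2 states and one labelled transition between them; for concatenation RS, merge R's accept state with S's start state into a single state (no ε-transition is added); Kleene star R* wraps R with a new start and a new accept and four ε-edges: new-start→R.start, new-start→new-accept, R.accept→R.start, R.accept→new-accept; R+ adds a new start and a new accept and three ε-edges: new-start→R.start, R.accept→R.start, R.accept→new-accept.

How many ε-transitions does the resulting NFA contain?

Per subexpression:
Each of the 7 symbol leaves contributes 0 ε-transitions.
  pq — 0 ε-transitions
  (pq)* — 4 ε-transitions
  (pq)*s — 4 ε-transitions
  ((pq)*s)* — 8 ε-transitions
  r* — 4 ε-transitions
  r*r — 4 ε-transitions
  (r*r)+ — 7 ε-transitions
  (r*r)+r — 7 ε-transitions
  ((r*r)+r)* — 11 ε-transitions
  ((pq)*s)*((r*r)+r)*r — 19 ε-transitions

19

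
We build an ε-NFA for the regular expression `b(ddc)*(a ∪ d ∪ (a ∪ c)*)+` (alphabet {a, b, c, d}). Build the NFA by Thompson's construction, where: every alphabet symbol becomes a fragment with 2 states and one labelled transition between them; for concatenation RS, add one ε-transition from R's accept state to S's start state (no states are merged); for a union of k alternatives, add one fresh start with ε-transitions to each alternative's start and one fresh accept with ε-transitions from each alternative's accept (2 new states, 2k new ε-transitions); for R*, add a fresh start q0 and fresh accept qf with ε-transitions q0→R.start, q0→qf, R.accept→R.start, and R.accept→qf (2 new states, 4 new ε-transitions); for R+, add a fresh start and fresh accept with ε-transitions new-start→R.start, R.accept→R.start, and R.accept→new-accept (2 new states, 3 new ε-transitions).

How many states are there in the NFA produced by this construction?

26

Building bottom-up:
Each of the 8 symbol leaves contributes a 2-state fragment.
  ddc → 6 states
  (ddc)* → 8 states
  a ∪ c → 6 states
  (a ∪ c)* → 8 states
  a ∪ d ∪ (a ∪ c)* → 14 states
  (a ∪ d ∪ (a ∪ c)*)+ → 16 states
  b(ddc)*(a ∪ d ∪ (a ∪ c)*)+ → 26 states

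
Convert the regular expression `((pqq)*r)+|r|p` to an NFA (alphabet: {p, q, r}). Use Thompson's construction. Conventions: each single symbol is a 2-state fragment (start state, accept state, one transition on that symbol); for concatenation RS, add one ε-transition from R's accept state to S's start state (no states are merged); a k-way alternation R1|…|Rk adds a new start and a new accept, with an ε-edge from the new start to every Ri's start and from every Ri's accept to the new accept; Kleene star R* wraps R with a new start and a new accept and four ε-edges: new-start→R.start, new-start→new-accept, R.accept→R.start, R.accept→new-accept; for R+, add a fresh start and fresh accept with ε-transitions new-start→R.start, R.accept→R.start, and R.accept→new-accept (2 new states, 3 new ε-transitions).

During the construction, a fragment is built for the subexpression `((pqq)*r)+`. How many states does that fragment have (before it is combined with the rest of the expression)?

12

Fragment for `((pqq)*r)+`:
Each of the 4 symbol leaves contributes a 2-state fragment.
  pqq = 6 states
  (pqq)* = 8 states
  (pqq)*r = 10 states
  ((pqq)*r)+ = 12 states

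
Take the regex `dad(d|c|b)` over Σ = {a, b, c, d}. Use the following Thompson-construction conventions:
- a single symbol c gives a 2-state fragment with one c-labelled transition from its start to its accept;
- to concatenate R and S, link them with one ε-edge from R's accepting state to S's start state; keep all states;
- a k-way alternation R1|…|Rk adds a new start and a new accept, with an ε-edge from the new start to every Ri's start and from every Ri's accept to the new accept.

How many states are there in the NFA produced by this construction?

14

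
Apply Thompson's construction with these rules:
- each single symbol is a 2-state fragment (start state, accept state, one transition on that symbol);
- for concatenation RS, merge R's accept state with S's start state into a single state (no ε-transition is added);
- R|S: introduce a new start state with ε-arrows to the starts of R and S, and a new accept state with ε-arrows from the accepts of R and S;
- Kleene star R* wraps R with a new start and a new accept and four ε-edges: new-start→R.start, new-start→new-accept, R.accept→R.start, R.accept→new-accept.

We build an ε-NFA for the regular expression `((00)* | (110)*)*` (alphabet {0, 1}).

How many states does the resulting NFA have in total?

15

Building bottom-up:
Each of the 5 symbol leaves contributes a 2-state fragment.
  00 → 3 states
  (00)* → 5 states
  110 → 4 states
  (110)* → 6 states
  (00)* | (110)* → 13 states
  ((00)* | (110)*)* → 15 states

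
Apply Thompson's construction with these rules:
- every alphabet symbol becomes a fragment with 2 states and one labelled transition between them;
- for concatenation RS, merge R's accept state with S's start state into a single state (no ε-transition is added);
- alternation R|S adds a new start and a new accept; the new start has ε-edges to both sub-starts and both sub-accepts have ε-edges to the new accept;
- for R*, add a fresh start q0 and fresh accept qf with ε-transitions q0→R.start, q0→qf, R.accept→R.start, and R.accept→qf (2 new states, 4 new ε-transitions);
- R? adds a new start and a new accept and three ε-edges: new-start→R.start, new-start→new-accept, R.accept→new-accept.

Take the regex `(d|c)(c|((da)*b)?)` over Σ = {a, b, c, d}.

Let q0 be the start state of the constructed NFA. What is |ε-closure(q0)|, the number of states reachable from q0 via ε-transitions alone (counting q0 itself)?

Let C(F) = |ε-closure(F.start)| within fragment F, and note whether F accepts ε. Symbol fragments have C = 1 and do not accept ε. Then:
  d|c — new start ε-reaches every alternative's start; none of them accept ε, so the new accept is not reached: |closure| = 1 + 1 + 1 = 3
  da — |closure| equals the left operand's closure size = 1 (its accept is not ε-reachable, so the closure stops there)
  (da)* — the star's fresh start ε-reaches both the body's start and the fresh accept: |closure| = 2 + 1 = 3
  (da)*b — |closure| = 3 + (1−1) = 3 (closure spills across the concat boundary because the left factor accepts ε)
  ((da)*b)? — |closure| = 1 (new start) + 3 (body) + 1 (new accept, via ε) = 5
  c|((da)*b)? — |closure| = 1 (new start) + (1 + 5) + 1 (new accept, since some branch ε-reaches its own accept) = 8
  (d|c)(c|((da)*b)?) — same as the first factor's closure: |closure| = 3

3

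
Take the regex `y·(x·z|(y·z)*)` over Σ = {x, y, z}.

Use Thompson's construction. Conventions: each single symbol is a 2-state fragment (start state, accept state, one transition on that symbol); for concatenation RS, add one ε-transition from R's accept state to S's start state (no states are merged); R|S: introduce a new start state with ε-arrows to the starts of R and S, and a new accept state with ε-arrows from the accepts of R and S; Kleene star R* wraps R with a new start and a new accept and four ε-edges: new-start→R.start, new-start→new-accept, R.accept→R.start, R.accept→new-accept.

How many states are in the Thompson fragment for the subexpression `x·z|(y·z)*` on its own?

12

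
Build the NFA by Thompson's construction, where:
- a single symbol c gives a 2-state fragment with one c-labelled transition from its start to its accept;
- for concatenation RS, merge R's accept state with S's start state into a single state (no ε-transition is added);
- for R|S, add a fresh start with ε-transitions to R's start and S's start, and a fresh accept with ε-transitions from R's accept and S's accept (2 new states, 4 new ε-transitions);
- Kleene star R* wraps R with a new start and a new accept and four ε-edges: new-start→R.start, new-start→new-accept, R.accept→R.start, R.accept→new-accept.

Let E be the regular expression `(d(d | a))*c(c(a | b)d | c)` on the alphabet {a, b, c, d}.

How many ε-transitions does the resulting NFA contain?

16

Bottom-up over the parse tree:
Each of the 9 symbol leaves contributes 0 ε-transitions.
  d | a : 4 ε-transitions
  d(d | a) : 4 ε-transitions
  (d(d | a))* : 8 ε-transitions
  a | b : 4 ε-transitions
  c(a | b)d : 4 ε-transitions
  c(a | b)d | c : 8 ε-transitions
  (d(d | a))*c(c(a | b)d | c) : 16 ε-transitions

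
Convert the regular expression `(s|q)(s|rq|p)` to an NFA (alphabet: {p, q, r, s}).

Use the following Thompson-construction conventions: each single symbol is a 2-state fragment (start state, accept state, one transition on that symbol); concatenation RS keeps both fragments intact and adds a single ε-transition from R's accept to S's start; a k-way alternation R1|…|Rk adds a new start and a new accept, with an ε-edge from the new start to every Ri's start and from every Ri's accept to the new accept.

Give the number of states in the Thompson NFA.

16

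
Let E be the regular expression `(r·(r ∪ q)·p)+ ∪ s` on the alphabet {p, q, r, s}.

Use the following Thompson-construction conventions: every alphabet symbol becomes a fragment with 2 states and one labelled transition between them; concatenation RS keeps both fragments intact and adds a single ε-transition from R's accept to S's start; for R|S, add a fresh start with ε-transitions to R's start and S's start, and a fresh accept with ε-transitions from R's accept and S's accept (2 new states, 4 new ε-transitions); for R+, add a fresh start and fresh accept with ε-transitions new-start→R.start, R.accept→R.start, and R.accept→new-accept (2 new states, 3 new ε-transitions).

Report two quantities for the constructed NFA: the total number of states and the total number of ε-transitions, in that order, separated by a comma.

16, 13

Per subexpression:
Each of the 5 symbol leaves contributes 2 states and 0 ε-transitions.
  r ∪ q = 6 states, 4 ε-transitions
  r·(r ∪ q)·p = 10 states, 6 ε-transitions
  (r·(r ∪ q)·p)+ = 12 states, 9 ε-transitions
  (r·(r ∪ q)·p)+ ∪ s = 16 states, 13 ε-transitions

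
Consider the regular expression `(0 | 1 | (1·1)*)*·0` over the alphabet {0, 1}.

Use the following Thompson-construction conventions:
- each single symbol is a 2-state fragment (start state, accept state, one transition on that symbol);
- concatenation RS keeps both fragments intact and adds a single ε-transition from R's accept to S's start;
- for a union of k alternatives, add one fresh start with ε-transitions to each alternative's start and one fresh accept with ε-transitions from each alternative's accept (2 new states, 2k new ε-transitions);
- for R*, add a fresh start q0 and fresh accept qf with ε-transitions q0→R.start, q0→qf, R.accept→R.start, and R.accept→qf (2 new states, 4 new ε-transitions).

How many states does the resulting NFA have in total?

16

By structural recursion:
Each of the 5 symbol leaves contributes a 2-state fragment.
  1·1 — 4 states
  (1·1)* — 6 states
  0 | 1 | (1·1)* — 12 states
  (0 | 1 | (1·1)*)* — 14 states
  (0 | 1 | (1·1)*)*·0 — 16 states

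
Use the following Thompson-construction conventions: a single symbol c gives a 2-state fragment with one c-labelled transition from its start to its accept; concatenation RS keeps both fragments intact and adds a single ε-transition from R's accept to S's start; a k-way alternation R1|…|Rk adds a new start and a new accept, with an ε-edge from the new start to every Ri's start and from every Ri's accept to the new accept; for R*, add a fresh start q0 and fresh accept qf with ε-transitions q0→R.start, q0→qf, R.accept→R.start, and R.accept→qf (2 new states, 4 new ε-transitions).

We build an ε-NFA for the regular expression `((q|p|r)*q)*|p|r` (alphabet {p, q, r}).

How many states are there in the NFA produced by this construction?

20

Per subexpression:
Each of the 6 symbol leaves contributes a 2-state fragment.
  q|p|r : 8 states
  (q|p|r)* : 10 states
  (q|p|r)*q : 12 states
  ((q|p|r)*q)* : 14 states
  ((q|p|r)*q)*|p|r : 20 states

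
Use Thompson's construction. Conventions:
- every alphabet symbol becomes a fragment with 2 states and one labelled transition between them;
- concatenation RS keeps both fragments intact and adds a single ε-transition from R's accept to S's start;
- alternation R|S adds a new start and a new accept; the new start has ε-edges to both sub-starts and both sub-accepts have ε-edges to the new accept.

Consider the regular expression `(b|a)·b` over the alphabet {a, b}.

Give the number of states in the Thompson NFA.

8

By structural recursion:
Each of the 3 symbol leaves contributes a 2-state fragment.
  b|a — 6 states
  (b|a)·b — 8 states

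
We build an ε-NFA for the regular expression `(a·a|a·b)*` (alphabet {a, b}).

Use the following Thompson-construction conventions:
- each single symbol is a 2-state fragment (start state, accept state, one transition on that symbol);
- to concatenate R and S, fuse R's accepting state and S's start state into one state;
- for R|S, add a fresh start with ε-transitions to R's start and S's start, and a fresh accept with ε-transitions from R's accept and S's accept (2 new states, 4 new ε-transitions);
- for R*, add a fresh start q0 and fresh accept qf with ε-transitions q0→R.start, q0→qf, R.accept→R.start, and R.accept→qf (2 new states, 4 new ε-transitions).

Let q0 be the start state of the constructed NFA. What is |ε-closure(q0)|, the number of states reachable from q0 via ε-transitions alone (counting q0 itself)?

5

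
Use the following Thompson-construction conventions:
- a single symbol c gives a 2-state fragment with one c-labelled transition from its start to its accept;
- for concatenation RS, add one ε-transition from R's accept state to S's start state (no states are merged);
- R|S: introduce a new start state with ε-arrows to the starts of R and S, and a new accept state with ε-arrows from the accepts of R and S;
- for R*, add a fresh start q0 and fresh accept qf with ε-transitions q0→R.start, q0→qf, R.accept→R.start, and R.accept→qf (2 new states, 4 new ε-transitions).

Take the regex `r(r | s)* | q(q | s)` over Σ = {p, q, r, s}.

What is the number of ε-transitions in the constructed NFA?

Recursing over subexpressions:
Each of the 6 symbol leaves contributes 0 ε-transitions.
  r | s : 4 ε-transitions
  (r | s)* : 8 ε-transitions
  r(r | s)* : 9 ε-transitions
  q | s : 4 ε-transitions
  q(q | s) : 5 ε-transitions
  r(r | s)* | q(q | s) : 18 ε-transitions

18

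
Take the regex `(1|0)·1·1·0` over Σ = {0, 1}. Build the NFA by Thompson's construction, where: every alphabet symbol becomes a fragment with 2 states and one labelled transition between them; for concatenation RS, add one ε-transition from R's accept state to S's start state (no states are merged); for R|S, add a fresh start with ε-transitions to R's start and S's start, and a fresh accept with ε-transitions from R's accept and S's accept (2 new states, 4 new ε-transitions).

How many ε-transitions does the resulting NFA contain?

7

Recursing over subexpressions:
Each of the 5 symbol leaves contributes 0 ε-transitions.
  1|0 → 4 ε-transitions
  (1|0)·1·1·0 → 7 ε-transitions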